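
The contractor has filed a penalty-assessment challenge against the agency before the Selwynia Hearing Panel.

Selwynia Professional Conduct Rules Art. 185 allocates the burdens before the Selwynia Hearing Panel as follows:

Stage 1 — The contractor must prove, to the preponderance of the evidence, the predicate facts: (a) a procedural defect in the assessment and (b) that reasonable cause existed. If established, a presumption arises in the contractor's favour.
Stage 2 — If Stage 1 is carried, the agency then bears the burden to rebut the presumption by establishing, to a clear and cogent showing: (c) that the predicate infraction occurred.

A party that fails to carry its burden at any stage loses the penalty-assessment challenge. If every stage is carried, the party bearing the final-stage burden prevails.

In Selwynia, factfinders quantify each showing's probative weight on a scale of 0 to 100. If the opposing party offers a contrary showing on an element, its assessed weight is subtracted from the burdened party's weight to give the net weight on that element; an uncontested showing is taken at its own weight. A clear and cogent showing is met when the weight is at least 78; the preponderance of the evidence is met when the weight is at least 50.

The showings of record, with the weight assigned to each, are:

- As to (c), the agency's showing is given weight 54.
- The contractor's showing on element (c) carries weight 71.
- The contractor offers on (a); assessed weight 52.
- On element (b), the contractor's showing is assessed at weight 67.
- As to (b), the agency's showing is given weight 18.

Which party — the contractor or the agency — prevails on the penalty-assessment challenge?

agency

At Stage 1 the contractor must meet the preponderance of the evidence (weight is at least 50): on (a) the weight is 52, ≥ 50, so (a) meets the standard; on (b) the weight is 67 less the opposing 18 gives net 49, which does not reach 50, so (b) does not meet the standard.
  The contractor does not carry Stage 1.
So the agency prevails.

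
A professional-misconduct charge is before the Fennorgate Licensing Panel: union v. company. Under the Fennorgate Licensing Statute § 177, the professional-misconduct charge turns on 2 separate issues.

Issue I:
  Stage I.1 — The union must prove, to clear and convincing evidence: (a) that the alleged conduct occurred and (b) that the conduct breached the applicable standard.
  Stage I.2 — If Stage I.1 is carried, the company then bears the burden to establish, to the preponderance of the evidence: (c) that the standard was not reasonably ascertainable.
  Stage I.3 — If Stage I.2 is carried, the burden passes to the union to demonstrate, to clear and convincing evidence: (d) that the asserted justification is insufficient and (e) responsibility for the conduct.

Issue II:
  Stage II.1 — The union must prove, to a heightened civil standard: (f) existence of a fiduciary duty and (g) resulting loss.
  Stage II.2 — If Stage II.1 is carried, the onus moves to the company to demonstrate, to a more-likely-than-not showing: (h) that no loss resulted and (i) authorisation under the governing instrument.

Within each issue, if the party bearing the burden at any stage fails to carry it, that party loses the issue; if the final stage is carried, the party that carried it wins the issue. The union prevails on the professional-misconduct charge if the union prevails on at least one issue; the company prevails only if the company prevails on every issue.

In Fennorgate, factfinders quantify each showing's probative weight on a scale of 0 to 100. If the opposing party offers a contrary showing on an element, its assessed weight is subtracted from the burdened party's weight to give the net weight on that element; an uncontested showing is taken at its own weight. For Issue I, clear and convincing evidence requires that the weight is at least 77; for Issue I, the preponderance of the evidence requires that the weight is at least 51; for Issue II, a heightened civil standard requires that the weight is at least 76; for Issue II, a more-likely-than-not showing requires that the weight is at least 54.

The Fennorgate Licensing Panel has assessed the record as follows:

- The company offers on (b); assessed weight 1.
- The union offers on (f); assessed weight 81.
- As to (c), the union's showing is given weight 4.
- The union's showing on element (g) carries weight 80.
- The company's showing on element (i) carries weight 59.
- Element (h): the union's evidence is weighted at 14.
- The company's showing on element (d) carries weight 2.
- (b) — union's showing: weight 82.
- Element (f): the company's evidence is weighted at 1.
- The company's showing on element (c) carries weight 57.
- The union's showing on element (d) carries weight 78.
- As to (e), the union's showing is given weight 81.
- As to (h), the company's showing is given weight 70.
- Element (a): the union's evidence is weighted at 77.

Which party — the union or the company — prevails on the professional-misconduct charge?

— Issue I —
Stage I.1 (union, clear and convincing evidence, weight is at least 77): (a) 77 ≥ 77 — meets; (b) net 82−1=81 ≥ 77 — meets.
  All elements met. The burden passes to the company.
Stage I.2 (company, the preponderance of the evidence, weight is at least 51): (c) net 57−4=53 ≥ 51 — meets.
  The company carries Stage I.2; the union now bears the burden.
Stage I.3 (union, clear and convincing evidence, weight is at least 77): (d) net 78−2=76 < 77 — fails; (e) 81 ≥ 77 — meets.
  Not every element is met, so the union fails to carry Stage I.3.
The company prevails on this issue.
— Issue II —
Stage II.1 — burden on union; standard: a heightened civil standard (weight is at least 76).
    (f): 81 − 1 = 80 ≥ 76 [met]
    (g): 80 ≥ 76 [met]
  The union carries Stage II.1; the company now bears the burden.
Stage II.2 — burden on company; standard: a more-likely-than-not showing (weight is at least 54).
    (h): 70 − 14 = 56 ≥ 54 [met]
    (i): 59 ≥ 54 [met]
  The company carries the last stage.
With every stage satisfied, the company prevails on this issue.
Per-issue: Issue I → company; Issue II → company. The union must prevail on at least one issue; overall, the company prevails.

company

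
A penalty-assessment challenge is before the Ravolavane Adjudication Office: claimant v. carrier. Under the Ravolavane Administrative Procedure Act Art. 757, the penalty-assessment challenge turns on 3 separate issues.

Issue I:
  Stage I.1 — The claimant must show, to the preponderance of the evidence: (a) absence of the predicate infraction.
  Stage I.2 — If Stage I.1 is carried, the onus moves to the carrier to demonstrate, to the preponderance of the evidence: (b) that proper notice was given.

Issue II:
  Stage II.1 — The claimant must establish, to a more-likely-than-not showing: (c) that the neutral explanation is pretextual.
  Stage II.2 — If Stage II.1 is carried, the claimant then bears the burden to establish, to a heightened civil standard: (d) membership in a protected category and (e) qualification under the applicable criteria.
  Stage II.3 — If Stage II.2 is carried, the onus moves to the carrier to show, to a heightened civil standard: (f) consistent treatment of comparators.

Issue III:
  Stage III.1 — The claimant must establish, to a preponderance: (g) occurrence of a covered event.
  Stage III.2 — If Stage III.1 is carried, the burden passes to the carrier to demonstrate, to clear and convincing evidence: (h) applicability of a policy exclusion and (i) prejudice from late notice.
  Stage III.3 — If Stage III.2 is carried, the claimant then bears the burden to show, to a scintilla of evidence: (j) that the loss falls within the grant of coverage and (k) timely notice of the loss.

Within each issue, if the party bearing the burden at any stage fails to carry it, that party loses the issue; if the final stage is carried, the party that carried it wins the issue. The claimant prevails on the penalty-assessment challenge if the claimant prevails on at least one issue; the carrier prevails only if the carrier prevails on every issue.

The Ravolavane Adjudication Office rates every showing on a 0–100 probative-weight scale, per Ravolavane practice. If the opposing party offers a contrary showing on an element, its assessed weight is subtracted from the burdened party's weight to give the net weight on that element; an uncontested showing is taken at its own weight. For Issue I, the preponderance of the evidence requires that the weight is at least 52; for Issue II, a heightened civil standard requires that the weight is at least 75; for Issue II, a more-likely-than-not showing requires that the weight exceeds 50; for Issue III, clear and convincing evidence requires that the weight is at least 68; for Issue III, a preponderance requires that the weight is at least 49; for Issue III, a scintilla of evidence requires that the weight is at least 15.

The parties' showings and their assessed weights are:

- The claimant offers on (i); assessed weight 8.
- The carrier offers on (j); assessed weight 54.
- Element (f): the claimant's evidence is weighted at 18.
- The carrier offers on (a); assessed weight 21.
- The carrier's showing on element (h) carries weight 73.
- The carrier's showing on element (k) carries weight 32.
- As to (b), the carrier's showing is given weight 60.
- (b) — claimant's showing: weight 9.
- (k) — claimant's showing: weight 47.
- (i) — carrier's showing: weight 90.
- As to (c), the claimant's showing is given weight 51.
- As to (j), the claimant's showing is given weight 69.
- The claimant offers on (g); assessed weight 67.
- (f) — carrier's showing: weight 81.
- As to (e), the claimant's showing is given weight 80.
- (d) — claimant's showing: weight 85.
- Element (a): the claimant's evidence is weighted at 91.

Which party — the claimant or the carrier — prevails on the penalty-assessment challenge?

claimant

— Issue I —
At Stage I.1 the claimant must meet the preponderance of the evidence (weight is at least 52): on (a) the weight is 91 less the opposing 21 gives net 70, ≥ 52, so (a) meets the standard.
  All elements met. The burden passes to the carrier.
At Stage I.2 the carrier must meet the preponderance of the evidence (weight is at least 52): on (b) the weight is 60 less the opposing 9 gives net 51, which does not reach 52, so (b) does not meet the standard.
  The carrier does not carry Stage I.2.
The claimant prevails on this issue.
— Issue II —
At Stage II.1 the claimant must meet a more-likely-than-not showing (weight exceeds 50): on (c) the weight is 51, which does exceed 50, so (c) meets the standard.
  Stage II.1 is satisfied; the claimant continues to bear the burden.
At Stage II.2 the claimant must meet a heightened civil standard (weight is at least 75): on (d) the weight is 85, ≥ 75, so (d) meets the standard; on (e) the weight is 80, ≥ 75, so (e) meets the standard.
  All elements met. The burden passes to the carrier.
At Stage II.3 the carrier must meet a heightened civil standard (weight is at least 75): on (f) the weight is 81 less the opposing 18 gives net 63, < 75, so (f) does not meet the standard.
  The carrier does not carry Stage II.3.
The analysis ends at Stage II.3; the claimant prevails on this issue.
— Issue III —
Stage III.1 (claimant, a preponderance, weight is at least 49): (g) 67 ≥ 49 — meets.
  Stage III.1 is satisfied; the onus moves to the carrier.
Stage III.2 (carrier, clear and convincing evidence, weight is at least 68): (h) 73 ≥ 68 — meets; (i) net 90−8=82 ≥ 68 — meets.
  The carrier carries Stage III.2; the claimant now bears the burden.
Stage III.3 (claimant, a scintilla of evidence, weight is at least 15): (j) net 69−54=15 ≥ 15 — meets; (k) net 47−32=15 ≥ 15 — meets.
  The claimant carries the last stage.
With every stage satisfied, the claimant prevails on this issue.
Per-issue: Issue I → claimant; Issue II → claimant; Issue III → claimant. The claimant must prevail on at least one issue; overall, the claimant prevails.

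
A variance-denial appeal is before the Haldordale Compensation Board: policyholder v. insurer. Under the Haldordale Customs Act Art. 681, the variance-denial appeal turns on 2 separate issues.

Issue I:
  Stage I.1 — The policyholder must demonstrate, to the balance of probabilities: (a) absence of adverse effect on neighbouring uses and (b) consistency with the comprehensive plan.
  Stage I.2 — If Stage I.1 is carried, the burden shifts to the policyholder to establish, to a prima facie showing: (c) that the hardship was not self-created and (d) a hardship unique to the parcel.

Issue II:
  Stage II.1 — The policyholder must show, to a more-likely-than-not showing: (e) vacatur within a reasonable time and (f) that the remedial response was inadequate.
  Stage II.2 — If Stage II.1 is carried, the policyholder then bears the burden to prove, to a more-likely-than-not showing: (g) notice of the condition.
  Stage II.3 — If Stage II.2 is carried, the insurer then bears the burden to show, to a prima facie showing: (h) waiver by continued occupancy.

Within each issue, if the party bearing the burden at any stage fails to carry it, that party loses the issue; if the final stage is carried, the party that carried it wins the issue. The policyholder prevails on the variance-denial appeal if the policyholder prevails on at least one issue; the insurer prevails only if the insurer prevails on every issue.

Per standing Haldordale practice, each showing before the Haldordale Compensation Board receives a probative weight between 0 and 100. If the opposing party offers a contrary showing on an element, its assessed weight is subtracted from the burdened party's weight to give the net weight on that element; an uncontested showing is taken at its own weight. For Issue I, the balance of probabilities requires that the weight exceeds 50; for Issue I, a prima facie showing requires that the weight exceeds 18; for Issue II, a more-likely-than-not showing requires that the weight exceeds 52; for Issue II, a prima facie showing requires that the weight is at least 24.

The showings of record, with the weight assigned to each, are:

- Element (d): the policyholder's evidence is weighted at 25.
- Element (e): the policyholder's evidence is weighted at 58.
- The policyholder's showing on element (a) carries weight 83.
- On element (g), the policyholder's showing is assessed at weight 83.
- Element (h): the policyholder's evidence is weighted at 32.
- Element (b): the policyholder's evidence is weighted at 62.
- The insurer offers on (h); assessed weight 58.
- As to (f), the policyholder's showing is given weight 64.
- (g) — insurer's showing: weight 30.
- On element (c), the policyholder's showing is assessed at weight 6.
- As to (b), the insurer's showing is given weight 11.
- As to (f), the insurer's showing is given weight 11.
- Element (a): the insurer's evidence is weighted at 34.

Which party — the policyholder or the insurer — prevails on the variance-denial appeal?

insurer

— Issue I —
Stage I.1 — burden on policyholder; standard: the balance of probabilities (weight exceeds 50).
    (a): 83 − 34 = 49 ≤ 50 [not met]
    (b): 62 − 11 = 51 > 50 [met]
  Stage I.1 not carried; the policyholder fails its burden.
So the insurer prevails on this issue.
— Issue II —
Stage II.1 (policyholder, a more-likely-than-not showing, weight exceeds 52): (e) 58 > 52 — meets; (f) net 64−11=53 > 52 — meets.
  Stage II.1 carried; the burden remains with the policyholder.
Stage II.2 (policyholder, a more-likely-than-not showing, weight exceeds 52): (g) net 83−30=53 > 52 — meets.
  Stage II.2 carried; the burden shifts to the insurer.
Stage II.3 (insurer, a prima facie showing, weight is at least 24): (h) net 58−32=26 ≥ 24 — meets.
  Stage II.3 carried; the final stage is satisfied.
Every stage carried; the insurer prevails on this issue.
Per-issue: Issue I → insurer; Issue II → insurer. The policyholder must prevail on at least one issue; overall, the insurer prevails.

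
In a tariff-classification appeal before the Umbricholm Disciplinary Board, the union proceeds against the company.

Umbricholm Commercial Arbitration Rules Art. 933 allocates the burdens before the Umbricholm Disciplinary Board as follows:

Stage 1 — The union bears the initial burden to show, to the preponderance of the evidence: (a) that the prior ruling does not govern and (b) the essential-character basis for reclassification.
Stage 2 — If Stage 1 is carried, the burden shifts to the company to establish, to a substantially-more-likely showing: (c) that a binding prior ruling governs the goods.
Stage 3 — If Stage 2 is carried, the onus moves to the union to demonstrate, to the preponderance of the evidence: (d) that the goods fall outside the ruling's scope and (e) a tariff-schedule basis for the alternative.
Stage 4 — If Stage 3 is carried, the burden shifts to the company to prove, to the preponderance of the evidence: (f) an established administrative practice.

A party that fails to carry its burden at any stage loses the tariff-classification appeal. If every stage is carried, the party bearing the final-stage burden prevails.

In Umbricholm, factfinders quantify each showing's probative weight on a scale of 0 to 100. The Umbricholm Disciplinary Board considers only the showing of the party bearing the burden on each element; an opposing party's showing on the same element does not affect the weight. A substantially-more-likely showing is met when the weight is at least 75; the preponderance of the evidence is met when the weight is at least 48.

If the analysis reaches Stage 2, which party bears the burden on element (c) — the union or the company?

company

Stage 2's rule assigns the burden to the company (to a substantially-more-likely showing).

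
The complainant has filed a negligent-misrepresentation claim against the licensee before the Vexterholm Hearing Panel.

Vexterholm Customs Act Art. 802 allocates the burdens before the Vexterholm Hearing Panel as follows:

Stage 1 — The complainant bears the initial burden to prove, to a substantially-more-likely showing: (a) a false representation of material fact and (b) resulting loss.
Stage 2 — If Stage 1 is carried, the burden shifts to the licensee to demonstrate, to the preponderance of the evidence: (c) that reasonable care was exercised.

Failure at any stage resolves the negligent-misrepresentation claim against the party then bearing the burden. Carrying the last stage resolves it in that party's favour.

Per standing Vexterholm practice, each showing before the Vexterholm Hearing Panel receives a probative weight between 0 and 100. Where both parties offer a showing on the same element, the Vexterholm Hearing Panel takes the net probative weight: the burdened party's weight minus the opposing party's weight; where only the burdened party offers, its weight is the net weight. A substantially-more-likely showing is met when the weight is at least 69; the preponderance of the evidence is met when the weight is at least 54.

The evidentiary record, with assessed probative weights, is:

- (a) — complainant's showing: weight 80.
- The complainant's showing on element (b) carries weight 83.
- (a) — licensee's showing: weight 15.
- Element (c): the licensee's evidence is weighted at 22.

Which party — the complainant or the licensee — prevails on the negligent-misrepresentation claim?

licensee

Stage 1 — burden on complainant; standard: a substantially-more-likely showing (weight is at least 69).
    (a): 80 − 15 = 65 < 69 [not met]
    (b): 83 ≥ 69 [met]
  Stage 1 not carried; the complainant fails its burden.
So the licensee prevails.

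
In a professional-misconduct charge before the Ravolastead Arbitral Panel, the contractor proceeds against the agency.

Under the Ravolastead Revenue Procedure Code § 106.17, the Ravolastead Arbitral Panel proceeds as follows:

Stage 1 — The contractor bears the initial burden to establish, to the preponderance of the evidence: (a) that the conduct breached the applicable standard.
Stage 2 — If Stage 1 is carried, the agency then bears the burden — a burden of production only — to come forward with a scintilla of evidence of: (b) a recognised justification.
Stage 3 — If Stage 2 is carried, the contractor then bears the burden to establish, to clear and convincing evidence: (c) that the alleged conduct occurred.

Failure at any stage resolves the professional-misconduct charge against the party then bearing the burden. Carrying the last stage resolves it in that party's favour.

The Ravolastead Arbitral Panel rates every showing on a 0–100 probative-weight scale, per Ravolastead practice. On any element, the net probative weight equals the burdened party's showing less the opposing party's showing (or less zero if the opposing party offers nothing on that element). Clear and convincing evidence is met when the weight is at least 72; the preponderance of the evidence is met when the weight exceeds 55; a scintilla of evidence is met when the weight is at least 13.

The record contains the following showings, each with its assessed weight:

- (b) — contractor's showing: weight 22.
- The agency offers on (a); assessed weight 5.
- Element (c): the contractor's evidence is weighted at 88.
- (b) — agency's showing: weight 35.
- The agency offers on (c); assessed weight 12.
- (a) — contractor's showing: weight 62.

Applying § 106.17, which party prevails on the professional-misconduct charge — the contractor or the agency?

contractor

At Stage 1 the contractor must meet the preponderance of the evidence (weight exceeds 55): on (a) the weight is 62 less the opposing 5 gives net 57, > 55, so (a) meets the standard.
  Stage 1 carried; the burden shifts to the agency.
At Stage 2 the agency must meet a scintilla of evidence (weight is at least 13): on (b) the weight is 35 less the opposing 22 gives net 13, which does reach 13, so (b) meets the standard.
  The agency carries Stage 2; the contractor now bears the burden.
At Stage 3 the contractor must meet clear and convincing evidence (weight is at least 72): on (c) the weight is 88 less the opposing 12 gives net 76, ≥ 72, so (c) meets the standard.
  All elements met at the final stage.
All stages carried — the contractor prevails.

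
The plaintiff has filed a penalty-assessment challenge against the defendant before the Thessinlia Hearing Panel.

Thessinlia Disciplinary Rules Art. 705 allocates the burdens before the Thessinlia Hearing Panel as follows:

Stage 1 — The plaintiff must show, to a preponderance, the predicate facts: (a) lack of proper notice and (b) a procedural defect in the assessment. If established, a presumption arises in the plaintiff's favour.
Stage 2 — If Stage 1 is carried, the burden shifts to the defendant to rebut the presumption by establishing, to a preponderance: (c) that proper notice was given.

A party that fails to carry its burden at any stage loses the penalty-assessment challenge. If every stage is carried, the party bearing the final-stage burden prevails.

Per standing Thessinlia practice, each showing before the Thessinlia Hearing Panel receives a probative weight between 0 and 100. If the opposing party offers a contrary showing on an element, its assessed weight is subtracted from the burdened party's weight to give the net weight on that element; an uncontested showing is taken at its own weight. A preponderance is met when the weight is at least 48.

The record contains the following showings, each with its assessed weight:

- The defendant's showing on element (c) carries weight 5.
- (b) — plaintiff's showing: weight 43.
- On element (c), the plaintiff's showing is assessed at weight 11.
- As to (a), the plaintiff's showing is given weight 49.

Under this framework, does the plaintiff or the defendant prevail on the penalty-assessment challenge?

defendant

Stage 1 — burden on plaintiff; standard: a preponderance (weight is at least 48).
    (a): 49 ≥ 48 [met]
    (b): 43 < 48 [not met]
  The plaintiff does not carry Stage 1.
So the defendant prevails.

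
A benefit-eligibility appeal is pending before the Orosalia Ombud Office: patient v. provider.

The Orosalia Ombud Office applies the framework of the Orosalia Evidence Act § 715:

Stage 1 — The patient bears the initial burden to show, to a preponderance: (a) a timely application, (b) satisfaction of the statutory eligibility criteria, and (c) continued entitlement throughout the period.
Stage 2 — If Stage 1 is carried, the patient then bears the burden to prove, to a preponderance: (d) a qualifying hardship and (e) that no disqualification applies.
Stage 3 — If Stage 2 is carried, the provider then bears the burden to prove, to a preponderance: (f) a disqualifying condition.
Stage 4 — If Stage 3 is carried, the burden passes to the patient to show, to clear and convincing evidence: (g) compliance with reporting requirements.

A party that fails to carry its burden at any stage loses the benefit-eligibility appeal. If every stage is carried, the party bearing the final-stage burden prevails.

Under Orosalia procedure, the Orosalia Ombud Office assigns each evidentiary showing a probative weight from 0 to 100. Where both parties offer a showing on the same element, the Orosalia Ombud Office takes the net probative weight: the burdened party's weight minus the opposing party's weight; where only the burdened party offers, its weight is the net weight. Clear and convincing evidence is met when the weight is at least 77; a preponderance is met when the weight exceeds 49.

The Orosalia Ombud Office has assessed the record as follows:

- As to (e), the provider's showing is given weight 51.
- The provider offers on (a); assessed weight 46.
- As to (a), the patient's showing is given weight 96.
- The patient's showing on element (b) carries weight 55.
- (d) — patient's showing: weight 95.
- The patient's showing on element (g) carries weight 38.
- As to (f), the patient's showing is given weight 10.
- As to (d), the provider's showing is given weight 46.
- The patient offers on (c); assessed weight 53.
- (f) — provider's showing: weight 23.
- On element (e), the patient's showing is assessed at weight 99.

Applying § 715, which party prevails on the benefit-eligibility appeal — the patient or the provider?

provider

Stage 1 — burden on patient; standard: a preponderance (weight exceeds 49).
    (a): 96 − 46 = 50 > 49 [met]
    (b): 55 > 49 [met]
    (c): 53 > 49 [met]
  Stage 1 is satisfied; the patient continues to bear the burden.
Stage 2 — burden on patient; standard: a preponderance (weight exceeds 49).
    (d): 95 − 46 = 49 ≤ 49 [not met]
    (e): 99 − 51 = 48 ≤ 49 [not met]
  Stage 2 not carried; the patient fails its burden.
The provider prevails.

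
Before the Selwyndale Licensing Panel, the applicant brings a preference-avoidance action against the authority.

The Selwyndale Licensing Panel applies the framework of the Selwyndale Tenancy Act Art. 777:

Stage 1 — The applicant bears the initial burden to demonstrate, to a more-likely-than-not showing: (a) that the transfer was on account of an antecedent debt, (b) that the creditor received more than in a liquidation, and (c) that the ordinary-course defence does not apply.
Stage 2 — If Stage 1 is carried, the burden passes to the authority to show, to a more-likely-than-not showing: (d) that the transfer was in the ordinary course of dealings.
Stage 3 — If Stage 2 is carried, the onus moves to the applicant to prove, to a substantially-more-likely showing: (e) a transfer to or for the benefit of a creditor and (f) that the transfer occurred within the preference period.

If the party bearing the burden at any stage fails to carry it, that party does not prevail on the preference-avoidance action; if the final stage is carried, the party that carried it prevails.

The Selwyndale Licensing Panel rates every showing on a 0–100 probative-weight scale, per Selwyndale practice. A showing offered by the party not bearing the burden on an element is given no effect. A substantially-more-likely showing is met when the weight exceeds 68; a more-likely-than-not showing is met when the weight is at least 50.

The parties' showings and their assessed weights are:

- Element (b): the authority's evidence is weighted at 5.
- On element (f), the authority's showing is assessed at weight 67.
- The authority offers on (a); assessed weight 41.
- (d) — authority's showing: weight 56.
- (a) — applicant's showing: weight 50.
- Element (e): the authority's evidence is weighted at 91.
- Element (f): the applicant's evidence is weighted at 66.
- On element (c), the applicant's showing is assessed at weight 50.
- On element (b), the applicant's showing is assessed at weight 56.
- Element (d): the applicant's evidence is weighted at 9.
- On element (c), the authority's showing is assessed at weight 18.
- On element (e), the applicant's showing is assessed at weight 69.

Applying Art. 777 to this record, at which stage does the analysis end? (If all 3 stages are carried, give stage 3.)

Stage 1 — burden on applicant; standard: a more-likely-than-not showing (weight is at least 50).
    (a): 50 (authority's 41 disregarded) ≥ 50 [met]
    (b): 56 (authority's 5 disregarded) ≥ 50 [met]
    (c): 50 (authority's 18 disregarded) ≥ 50 [met]
  Stage 1 is satisfied; the onus moves to the authority.
Stage 2 — burden on authority; standard: a more-likely-than-not showing (weight is at least 50).
    (d): 56 (applicant's 9 disregarded) ≥ 50 [met]
  All elements met. The burden passes to the applicant.
Stage 3 — burden on applicant; standard: a substantially-more-likely showing (weight exceeds 68).
    (e): 69 (authority's 91 disregarded) > 68 [met]
    (f): 66 (authority's 67 disregarded) ≤ 68 [not met]
  The applicant does not carry Stage 3.
So the authority prevails.

stage 3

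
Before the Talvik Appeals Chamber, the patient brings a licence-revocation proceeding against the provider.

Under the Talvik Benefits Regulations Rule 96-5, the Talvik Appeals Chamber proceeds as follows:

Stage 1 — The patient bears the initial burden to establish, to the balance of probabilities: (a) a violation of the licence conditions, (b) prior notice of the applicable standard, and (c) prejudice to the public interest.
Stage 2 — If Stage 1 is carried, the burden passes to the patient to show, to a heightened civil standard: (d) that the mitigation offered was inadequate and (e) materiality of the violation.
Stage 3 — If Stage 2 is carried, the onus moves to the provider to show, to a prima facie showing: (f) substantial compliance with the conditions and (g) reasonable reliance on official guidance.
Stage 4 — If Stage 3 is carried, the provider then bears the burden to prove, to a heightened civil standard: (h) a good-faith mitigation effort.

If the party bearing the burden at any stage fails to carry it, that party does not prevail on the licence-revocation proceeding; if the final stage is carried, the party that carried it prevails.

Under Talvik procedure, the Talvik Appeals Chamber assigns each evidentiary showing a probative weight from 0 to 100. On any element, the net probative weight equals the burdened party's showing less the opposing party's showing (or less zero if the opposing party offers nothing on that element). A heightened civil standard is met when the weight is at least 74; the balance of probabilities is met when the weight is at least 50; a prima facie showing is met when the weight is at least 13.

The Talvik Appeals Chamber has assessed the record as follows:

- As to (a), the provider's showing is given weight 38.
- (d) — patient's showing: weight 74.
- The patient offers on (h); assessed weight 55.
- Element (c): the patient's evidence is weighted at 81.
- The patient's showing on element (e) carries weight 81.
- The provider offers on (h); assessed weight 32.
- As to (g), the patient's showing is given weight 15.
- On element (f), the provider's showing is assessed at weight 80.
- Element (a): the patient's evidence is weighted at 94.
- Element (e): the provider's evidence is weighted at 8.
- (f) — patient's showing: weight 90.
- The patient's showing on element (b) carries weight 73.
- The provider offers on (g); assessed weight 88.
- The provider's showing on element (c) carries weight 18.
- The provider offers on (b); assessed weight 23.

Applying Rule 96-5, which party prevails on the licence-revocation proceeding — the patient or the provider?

provider

Stage 1 (patient, the balance of probabilities, weight is at least 50): (a) net 94−38=56 ≥ 50 — meets; (b) net 73−23=50 ≥ 50 — meets; (c) net 81−18=63 ≥ 50 — meets.
  All elements met. The patient retains the burden for Stage 2.
Stage 2 (patient, a heightened civil standard, weight is at least 74): (d) 74 ≥ 74 — meets; (e) net 81−8=73 < 74 — fails.
  Stage 2 not carried; the patient fails its burden.
The provider prevails.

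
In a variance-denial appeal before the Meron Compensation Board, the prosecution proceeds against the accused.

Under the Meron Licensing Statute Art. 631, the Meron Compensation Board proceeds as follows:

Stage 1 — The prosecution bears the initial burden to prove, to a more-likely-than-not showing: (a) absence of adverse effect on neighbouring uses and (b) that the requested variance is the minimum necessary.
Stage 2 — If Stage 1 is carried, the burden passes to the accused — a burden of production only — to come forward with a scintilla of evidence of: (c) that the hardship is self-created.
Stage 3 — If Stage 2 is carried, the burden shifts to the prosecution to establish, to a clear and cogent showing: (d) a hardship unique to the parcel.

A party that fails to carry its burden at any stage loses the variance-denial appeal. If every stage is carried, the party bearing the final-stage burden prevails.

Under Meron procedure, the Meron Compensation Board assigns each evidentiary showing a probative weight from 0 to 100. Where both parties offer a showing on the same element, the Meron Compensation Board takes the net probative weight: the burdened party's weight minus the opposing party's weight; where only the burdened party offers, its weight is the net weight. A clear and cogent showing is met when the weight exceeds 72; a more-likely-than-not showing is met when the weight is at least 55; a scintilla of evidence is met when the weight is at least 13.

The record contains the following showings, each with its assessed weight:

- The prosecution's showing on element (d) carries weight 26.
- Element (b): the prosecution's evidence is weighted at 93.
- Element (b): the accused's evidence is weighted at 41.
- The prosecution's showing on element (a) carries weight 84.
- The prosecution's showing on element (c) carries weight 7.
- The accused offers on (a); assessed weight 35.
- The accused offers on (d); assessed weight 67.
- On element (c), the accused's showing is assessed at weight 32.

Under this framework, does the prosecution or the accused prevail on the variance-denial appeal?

accused

At Stage 1 the prosecution must meet a more-likely-than-not showing (weight is at least 55): on (a) the weight is 84 less the opposing 35 gives net 49, which does not reach 55, so (a) does not meet the standard; on (b) the weight is 93 less the opposing 41 gives net 52, which does not reach 55, so (b) does not meet the standard.
  Not every element is met, so the prosecution fails to carry Stage 1.
The accused prevails.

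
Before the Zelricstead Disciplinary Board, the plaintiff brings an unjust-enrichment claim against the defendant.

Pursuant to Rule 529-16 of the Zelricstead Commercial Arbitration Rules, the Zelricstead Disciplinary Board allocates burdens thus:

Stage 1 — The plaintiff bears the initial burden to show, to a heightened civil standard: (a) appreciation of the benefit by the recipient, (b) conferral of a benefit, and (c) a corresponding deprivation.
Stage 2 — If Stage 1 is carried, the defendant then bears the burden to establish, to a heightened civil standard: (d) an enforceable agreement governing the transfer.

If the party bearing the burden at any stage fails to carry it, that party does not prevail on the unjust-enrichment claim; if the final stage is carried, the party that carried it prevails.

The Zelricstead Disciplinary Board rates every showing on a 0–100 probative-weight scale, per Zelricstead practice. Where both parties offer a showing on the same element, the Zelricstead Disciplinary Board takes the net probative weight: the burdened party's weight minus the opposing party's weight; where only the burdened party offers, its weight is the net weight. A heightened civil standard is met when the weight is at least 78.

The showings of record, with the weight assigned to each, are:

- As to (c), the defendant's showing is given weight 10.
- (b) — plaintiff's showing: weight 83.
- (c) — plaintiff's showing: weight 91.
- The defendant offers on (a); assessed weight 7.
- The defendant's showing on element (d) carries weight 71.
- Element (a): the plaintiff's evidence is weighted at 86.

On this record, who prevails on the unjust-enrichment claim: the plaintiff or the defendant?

plaintiff

Stage 1 — burden on plaintiff; standard: a heightened civil standard (weight is at least 78).
    (a): 86 − 7 = 79 ≥ 78 [met]
    (b): 83 ≥ 78 [met]
    (c): 91 − 10 = 81 ≥ 78 [met]
  Stage 1 carried; the burden shifts to the defendant.
Stage 2 — burden on defendant; standard: a heightened civil standard (weight is at least 78).
    (d): 71 < 78 [not met]
  Not every element is met, so the defendant fails to carry Stage 2.
The analysis ends at Stage 2; the plaintiff prevails.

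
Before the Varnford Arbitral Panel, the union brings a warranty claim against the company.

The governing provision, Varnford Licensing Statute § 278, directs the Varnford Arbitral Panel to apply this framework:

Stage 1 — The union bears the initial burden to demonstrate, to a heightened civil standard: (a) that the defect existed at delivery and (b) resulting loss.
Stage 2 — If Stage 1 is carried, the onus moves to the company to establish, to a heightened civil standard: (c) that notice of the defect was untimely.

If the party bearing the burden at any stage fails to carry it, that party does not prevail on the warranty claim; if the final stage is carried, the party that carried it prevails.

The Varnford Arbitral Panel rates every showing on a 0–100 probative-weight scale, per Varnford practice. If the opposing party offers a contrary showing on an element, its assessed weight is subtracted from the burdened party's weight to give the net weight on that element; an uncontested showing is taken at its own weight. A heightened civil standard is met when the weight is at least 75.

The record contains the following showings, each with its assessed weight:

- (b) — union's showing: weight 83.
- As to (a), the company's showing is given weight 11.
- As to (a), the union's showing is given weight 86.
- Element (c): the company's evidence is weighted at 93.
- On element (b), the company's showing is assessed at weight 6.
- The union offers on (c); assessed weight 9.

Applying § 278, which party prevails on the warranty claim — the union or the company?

Stage 1 — burden on union; standard: a heightened civil standard (weight is at least 75).
    (a): 86 − 11 = 75 ≥ 75 [met]
    (b): 83 − 6 = 77 ≥ 75 [met]
  The union carries Stage 1; the company now bears the burden.
Stage 2 — burden on company; standard: a heightened civil standard (weight is at least 75).
    (c): 93 − 9 = 84 ≥ 75 [met]
  The company carries the last stage.
All stages carried — the company prevails.

company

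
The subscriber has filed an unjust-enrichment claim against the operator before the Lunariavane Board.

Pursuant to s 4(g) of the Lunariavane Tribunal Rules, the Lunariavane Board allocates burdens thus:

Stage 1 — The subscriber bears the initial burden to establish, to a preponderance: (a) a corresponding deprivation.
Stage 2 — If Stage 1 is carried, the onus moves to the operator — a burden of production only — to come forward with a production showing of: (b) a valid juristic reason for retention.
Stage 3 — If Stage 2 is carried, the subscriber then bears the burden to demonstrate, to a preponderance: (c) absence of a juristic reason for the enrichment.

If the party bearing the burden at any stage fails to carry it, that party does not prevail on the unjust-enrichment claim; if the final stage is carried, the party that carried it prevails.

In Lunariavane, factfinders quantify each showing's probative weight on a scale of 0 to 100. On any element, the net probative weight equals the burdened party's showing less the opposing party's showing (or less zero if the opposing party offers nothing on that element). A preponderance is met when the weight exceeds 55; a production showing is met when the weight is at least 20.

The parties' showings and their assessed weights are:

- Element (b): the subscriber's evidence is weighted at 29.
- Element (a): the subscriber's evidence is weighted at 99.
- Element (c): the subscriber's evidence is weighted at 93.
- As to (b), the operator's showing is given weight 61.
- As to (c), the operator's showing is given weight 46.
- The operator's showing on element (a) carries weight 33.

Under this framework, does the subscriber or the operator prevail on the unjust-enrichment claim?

Stage 1 (subscriber, a preponderance, weight exceeds 55): (a) net 99−33=66 > 55 — meets.
  All elements met. The burden passes to the operator.
Stage 2 (operator, a production showing, weight is at least 20): (b) net 61−29=32 ≥ 20 — meets.
  Stage 2 is satisfied; the onus moves to the subscriber.
Stage 3 (subscriber, a preponderance, weight exceeds 55): (c) net 93−46=47 ≤ 55 — fails.
  The subscriber does not carry Stage 3.
The analysis ends at Stage 3; the operator prevails.

operator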